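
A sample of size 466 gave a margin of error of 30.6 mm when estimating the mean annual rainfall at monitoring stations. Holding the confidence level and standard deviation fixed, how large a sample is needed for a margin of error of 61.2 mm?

Margin of error scales as 1/√n, so n₂ = n₁·(E₁/E₂)².
n₂ = 466 × (30.6/61.2)² = 466 × 0.25 = 116.50
Round up: n₂ = 117.

117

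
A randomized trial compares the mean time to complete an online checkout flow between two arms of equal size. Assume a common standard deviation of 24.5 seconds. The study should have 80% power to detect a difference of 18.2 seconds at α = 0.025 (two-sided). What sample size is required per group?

For two equal groups, n per group = 2·((z_{α/2} + z_β)·σ/δ)².
z_{α/2} = 2.241; z_β = 0.842 (power 80%).
n = 2 × (3.083 × 24.5 / 18.2)² = 2 × 17.22 = 34.44
Round up: n = 35 per group.

35 per group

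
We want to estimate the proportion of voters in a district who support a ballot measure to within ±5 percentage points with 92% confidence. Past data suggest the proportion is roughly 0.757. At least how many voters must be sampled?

For a proportion with margin E = 0.05 at 92% confidence, z = 1.751.
n = p̂(1−p̂)(z/E)² = 0.757 × 0.243 × (1.751/0.05)² = 225.60
Round up: n = 226.

226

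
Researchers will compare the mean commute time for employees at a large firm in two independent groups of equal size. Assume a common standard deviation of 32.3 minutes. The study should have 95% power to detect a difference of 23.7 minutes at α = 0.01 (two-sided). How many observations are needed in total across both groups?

For two equal groups, n per group = 2·((z_{α/2} + z_β)·σ/δ)².
z_{α/2} = 2.576; z_β = 1.645 (power 95%).
n = 2 × (4.221 × 32.3 / 23.7)² = 2 × 33.09 = 66.18
Round up: n = 67 per group.
Total across both groups: 2 × 67 = 134.

134 total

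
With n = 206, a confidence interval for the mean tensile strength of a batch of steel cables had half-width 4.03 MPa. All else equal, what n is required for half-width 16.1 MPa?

Margin of error scales as 1/√n, so n₂ = n₁·(E₁/E₂)².
n₂ = 206 × (4.03/16.1)² = 206 × 0.06266 = 12.91
Round up: n₂ = 13.

13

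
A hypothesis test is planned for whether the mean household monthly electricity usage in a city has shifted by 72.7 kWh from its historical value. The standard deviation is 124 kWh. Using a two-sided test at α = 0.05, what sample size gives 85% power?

For a one-sample z-test, n = ((z_{α/2} + z_β)·σ/δ)².
z_{α/2} = 1.960 (two-sided α = 0.05); z_β = 1.036 (power 85% → β = 0.15).
n = (2.996 × 124 / 72.7)² = 26.11
Round up: n = 27.

n = 27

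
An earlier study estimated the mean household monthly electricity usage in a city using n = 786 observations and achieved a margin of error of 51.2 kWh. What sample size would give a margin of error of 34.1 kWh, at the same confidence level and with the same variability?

n = 1772

Margin of error scales as 1/√n, so n₂ = n₁·(E₁/E₂)².
n₂ = 786 × (51.2/34.1)² = 786 × 2.254 = 1771.64
Round up: n₂ = 1772.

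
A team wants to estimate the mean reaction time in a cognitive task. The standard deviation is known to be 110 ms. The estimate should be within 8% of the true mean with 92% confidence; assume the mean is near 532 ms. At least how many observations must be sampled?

21

For a mean, the margin of error is E = z·σ/√n, so n = (zσ/E)².
At 92% confidence, z = 1.751.
E = 8% of 532 = 42.56 ms.
n = (1.751 × 110 / 42.56)² = 20.48
Round up: n = 21.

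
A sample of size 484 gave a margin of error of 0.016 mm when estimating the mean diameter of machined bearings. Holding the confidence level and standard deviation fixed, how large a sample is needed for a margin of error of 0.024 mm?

Margin of error scales as 1/√n, so n₂ = n₁·(E₁/E₂)².
n₂ = 484 × (0.016/0.024)² = 484 × 0.4444 = 215.09
Round up: n₂ = 216.

n = 216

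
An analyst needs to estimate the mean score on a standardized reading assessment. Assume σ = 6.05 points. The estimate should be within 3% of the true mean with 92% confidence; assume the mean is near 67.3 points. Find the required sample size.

For a mean, the margin of error is E = z·σ/√n, so n = (zσ/E)².
At 92% confidence, z = 1.751.
E = 3% of 67.3 = 2.019 points.
n = (1.751 × 6.05 / 2.019)² = 27.53
Round up: n = 28.

n = 28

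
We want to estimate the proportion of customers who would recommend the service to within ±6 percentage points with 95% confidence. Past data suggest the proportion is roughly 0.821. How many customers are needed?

For a proportion with margin E = 0.06 at 95% confidence, z = 1.960.
n = p̂(1−p̂)(z/E)² = 0.821 × 0.179 × (1.960/0.06)² = 156.82
Round up: n = 157.

157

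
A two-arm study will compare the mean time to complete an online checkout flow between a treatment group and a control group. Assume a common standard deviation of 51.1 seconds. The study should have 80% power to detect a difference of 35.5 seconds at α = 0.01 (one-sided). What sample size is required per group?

42 per group

For two equal groups, n per group = 2·((z_α + z_β)·σ/δ)².
z_α = 2.326; z_β = 0.842 (power 80%).
n = 2 × (3.168 × 51.1 / 35.5)² = 2 × 20.79 = 41.58
Round up: n = 42 per group.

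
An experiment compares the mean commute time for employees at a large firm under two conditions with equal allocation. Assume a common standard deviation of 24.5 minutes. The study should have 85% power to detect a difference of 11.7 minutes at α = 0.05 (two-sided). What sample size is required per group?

79 per group

For two equal groups, n per group = 2·((z_{α/2} + z_β)·σ/δ)².
z_{α/2} = 1.960; z_β = 1.036 (power 85%).
n = 2 × (2.996 × 24.5 / 11.7)² = 2 × 39.36 = 78.72
Round up: n = 79 per group.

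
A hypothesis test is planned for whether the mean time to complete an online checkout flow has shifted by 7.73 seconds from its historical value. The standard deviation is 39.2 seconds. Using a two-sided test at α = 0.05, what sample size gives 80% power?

For a one-sample z-test, n = ((z_{α/2} + z_β)·σ/δ)².
z_{α/2} = 1.960 (two-sided α = 0.05); z_β = 0.842 (power 80% → β = 0.2).
n = (2.802 × 39.2 / 7.73)² = 201.91
Round up: n = 202.

n = 202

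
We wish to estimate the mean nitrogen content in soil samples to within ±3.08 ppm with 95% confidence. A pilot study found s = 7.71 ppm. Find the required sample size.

For a mean, the margin of error is E = z·σ/√n, so n = (zσ/E)².
At 95% confidence, z = 1.960.
n = (1.960 × 7.71 / 3.08)² = 24.07
Round up: n = 25.

n = 25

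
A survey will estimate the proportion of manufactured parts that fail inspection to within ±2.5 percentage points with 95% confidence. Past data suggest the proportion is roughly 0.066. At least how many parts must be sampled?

For a proportion with margin E = 0.025 at 95% confidence, z = 1.960.
n = p̂(1−p̂)(z/E)² = 0.066 × 0.934 × (1.960/0.025)² = 378.90
Round up: n = 379.

379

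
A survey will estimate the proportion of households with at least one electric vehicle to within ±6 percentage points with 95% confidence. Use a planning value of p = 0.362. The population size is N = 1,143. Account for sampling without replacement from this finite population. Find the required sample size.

For a proportion with margin E = 0.06 at 95% confidence, z = 1.960.
n = p̂(1−p̂)(z/E)² = 0.362 × 0.638 × (1.960/0.06)² = 246.46 — call this n₀.
Finite-population correction with N = 1,143: n = n₀ / (1 + (n₀−1)/N) = 246.46 / 1.215 = 202.85
Round up: n = 203.

n = 203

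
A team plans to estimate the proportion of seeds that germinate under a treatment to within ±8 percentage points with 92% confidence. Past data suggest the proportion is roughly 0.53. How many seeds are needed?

120

For a proportion with margin E = 0.08 at 92% confidence, z = 1.751.
n = p̂(1−p̂)(z/E)² = 0.53 × 0.47 × (1.751/0.08)² = 119.33
Round up: n = 120.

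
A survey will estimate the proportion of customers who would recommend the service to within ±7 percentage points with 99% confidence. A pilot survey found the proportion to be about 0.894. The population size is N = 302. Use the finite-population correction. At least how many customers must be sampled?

91

For a proportion with margin E = 0.07 at 99% confidence, z = 2.576.
n = p̂(1−p̂)(z/E)² = 0.894 × 0.106 × (2.576/0.07)² = 128.33 — call this n₀.
Finite-population correction with N = 302: n = n₀ / (1 + (n₀−1)/N) = 128.33 / 1.422 = 90.25
Round up: n = 91.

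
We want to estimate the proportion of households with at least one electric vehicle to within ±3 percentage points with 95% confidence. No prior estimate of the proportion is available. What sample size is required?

1068

For a proportion with margin E = 0.03 at 95% confidence, z = 1.960.
With no prior estimate, use p = 0.5, which maximizes p(1−p) at 0.25.
n = 0.25 × (z/E)² = 0.25 × (1.960/0.03)² = 1067.11
Round up: n = 1068.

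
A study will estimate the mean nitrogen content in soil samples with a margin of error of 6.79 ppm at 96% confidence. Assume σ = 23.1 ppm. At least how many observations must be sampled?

For a mean, the margin of error is E = z·σ/√n, so n = (zσ/E)².
At 96% confidence, z = 2.054.
n = (2.054 × 23.1 / 6.79)² = 48.83
Round up: n = 49.

49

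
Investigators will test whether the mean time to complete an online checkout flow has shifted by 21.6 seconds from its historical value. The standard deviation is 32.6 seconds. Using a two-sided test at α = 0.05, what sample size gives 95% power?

For a one-sample z-test, n = ((z_{α/2} + z_β)·σ/δ)².
z_{α/2} = 1.960 (two-sided α = 0.05); z_β = 1.645 (power 95% → β = 0.05).
n = (3.605 × 32.6 / 21.6)² = 29.60
Round up: n = 30.

30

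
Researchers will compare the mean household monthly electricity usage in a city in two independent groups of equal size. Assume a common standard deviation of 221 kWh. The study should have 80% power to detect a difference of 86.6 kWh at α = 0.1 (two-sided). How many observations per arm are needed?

For two equal groups, n per group = 2·((z_{α/2} + z_β)·σ/δ)².
z_{α/2} = 1.645; z_β = 0.842 (power 80%).
n = 2 × (2.487 × 221 / 86.6)² = 2 × 40.28 = 80.56
Round up: n = 81 per group.

81 per group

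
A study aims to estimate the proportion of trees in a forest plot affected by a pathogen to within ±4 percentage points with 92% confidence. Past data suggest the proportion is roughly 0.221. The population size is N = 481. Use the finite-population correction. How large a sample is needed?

For a proportion with margin E = 0.04 at 92% confidence, z = 1.751.
n = p̂(1−p̂)(z/E)² = 0.221 × 0.779 × (1.751/0.04)² = 329.90 — call this n₀.
Finite-population correction with N = 481: n = n₀ / (1 + (n₀−1)/N) = 329.90 / 1.684 = 195.90
Round up: n = 196.

n = 196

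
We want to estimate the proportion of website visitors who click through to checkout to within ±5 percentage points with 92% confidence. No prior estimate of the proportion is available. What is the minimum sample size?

For a proportion with margin E = 0.05 at 92% confidence, z = 1.751.
With no prior estimate, use p = 0.5, which maximizes p(1−p) at 0.25.
n = 0.25 × (z/E)² = 0.25 × (1.751/0.05)² = 306.60
Round up: n = 307.

307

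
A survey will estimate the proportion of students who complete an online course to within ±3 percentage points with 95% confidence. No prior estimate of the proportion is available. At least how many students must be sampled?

n = 1068

For a proportion with margin E = 0.03 at 95% confidence, z = 1.960.
With no prior estimate, use p = 0.5, which maximizes p(1−p) at 0.25.
n = 0.25 × (z/E)² = 0.25 × (1.960/0.03)² = 1067.11
Round up: n = 1068.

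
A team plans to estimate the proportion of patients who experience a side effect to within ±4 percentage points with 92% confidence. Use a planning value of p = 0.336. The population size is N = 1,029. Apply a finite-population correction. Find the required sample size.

For a proportion with margin E = 0.04 at 92% confidence, z = 1.751.
n = p̂(1−p̂)(z/E)² = 0.336 × 0.664 × (1.751/0.04)² = 427.52 — call this n₀.
Finite-population correction with N = 1,029: n = n₀ / (1 + (n₀−1)/N) = 427.52 / 1.414 = 302.35
Round up: n = 303.

303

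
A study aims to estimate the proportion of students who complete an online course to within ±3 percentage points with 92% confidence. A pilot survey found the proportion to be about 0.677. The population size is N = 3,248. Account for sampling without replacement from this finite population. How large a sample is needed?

For a proportion with margin E = 0.03 at 92% confidence, z = 1.751.
n = p̂(1−p̂)(z/E)² = 0.677 × 0.323 × (1.751/0.03)² = 744.94 — call this n₀.
Finite-population correction with N = 3,248: n = n₀ / (1 + (n₀−1)/N) = 744.94 / 1.229 = 606.14
Round up: n = 607.

n = 607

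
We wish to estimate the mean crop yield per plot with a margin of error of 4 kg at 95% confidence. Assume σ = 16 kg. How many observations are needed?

62

For a mean, the margin of error is E = z·σ/√n, so n = (zσ/E)².
At 95% confidence, z = 1.960.
n = (1.960 × 16 / 4)² = 61.47
Round up: n = 62.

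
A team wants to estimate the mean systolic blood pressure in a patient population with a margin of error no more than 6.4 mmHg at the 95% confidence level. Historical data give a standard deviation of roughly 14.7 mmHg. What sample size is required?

For a mean, the margin of error is E = z·σ/√n, so n = (zσ/E)².
At 95% confidence, z = 1.960.
n = (1.960 × 14.7 / 6.4)² = 20.27
Round up: n = 21.

21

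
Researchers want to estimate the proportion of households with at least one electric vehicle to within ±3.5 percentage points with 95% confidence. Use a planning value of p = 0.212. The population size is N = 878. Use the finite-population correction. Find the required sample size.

For a proportion with margin E = 0.035 at 95% confidence, z = 1.960.
n = p̂(1−p̂)(z/E)² = 0.212 × 0.788 × (1.960/0.035)² = 523.89 — call this n₀.
Finite-population correction with N = 878: n = n₀ / (1 + (n₀−1)/N) = 523.89 / 1.596 = 328.25
Round up: n = 329.

329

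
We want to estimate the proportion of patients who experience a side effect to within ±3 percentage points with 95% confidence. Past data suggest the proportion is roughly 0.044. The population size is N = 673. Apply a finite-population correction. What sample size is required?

142

For a proportion with margin E = 0.03 at 95% confidence, z = 1.960.
n = p̂(1−p̂)(z/E)² = 0.044 × 0.956 × (1.960/0.03)² = 179.55 — call this n₀.
Finite-population correction with N = 673: n = n₀ / (1 + (n₀−1)/N) = 179.55 / 1.265 = 141.94
Round up: n = 142.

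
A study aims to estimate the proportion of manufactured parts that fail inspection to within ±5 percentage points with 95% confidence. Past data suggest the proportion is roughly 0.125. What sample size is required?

n = 169

For a proportion with margin E = 0.05 at 95% confidence, z = 1.960.
n = p̂(1−p̂)(z/E)² = 0.125 × 0.875 × (1.960/0.05)² = 168.07
Round up: n = 169.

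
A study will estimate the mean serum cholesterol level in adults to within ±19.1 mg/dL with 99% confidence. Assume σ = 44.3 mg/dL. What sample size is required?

For a mean, the margin of error is E = z·σ/√n, so n = (zσ/E)².
At 99% confidence, z = 2.576.
n = (2.576 × 44.3 / 19.1)² = 35.70
Round up: n = 36.

36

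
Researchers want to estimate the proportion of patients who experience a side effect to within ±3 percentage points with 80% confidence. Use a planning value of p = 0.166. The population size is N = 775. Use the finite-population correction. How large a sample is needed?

191

For a proportion with margin E = 0.03 at 80% confidence, z = 1.282.
n = p̂(1−p̂)(z/E)² = 0.166 × 0.834 × (1.282/0.03)² = 252.82 — call this n₀.
Finite-population correction with N = 775: n = n₀ / (1 + (n₀−1)/N) = 252.82 / 1.325 = 190.81
Round up: n = 191.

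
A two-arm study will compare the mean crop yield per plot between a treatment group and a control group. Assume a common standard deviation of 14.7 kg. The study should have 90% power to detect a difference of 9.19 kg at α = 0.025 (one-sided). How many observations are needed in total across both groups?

108 total

For two equal groups, n per group = 2·((z_α + z_β)·σ/δ)².
z_α = 1.960; z_β = 1.282 (power 90%).
n = 2 × (3.242 × 14.7 / 9.19)² = 2 × 26.89 = 53.78
Round up: n = 54 per group.
Total across both groups: 2 × 54 = 108.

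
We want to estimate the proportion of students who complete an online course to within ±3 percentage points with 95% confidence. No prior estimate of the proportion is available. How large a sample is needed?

For a proportion with margin E = 0.03 at 95% confidence, z = 1.960.
With no prior estimate, use p = 0.5, which maximizes p(1−p) at 0.25.
n = 0.25 × (z/E)² = 0.25 × (1.960/0.03)² = 1067.11
Round up: n = 1068.

n = 1068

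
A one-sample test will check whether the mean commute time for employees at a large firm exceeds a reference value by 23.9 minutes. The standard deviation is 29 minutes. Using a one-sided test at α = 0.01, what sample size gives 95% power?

n = 24

For a one-sample z-test, n = ((z_α + z_β)·σ/δ)².
z_α = 2.326 (one-sided α = 0.01); z_β = 1.645 (power 95% → β = 0.05).
n = (3.971 × 29 / 23.9)² = 23.22
Round up: n = 24.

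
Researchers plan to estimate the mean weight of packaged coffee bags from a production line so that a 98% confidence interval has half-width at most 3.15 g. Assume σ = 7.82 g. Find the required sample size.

n = 34

For a mean, the margin of error is E = z·σ/√n, so n = (zσ/E)².
At 98% confidence, z = 2.326.
n = (2.326 × 7.82 / 3.15)² = 33.34
Round up: n = 34.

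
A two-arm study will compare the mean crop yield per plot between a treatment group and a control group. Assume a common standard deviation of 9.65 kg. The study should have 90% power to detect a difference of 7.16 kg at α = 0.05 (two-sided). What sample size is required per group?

For two equal groups, n per group = 2·((z_{α/2} + z_β)·σ/δ)².
z_{α/2} = 1.960; z_β = 1.282 (power 90%).
n = 2 × (3.242 × 9.65 / 7.16)² = 2 × 19.09 = 38.18
Round up: n = 39 per group.

39 per group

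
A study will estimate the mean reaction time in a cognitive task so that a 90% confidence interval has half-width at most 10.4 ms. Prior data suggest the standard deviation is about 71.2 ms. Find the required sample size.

For a mean, the margin of error is E = z·σ/√n, so n = (zσ/E)².
At 90% confidence, z = 1.645.
n = (1.645 × 71.2 / 10.4)² = 126.83
Round up: n = 127.

n = 127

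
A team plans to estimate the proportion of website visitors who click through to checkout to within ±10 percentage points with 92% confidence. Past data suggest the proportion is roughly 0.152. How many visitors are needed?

For a proportion with margin E = 0.1 at 92% confidence, z = 1.751.
n = p̂(1−p̂)(z/E)² = 0.152 × 0.848 × (1.751/0.1)² = 39.52
Round up: n = 40.

40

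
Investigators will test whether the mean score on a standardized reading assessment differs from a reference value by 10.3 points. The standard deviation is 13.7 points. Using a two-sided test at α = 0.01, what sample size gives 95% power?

32

For a one-sample z-test, n = ((z_{α/2} + z_β)·σ/δ)².
z_{α/2} = 2.576 (two-sided α = 0.01); z_β = 1.645 (power 95% → β = 0.05).
n = (4.221 × 13.7 / 10.3)² = 31.52
Round up: n = 32.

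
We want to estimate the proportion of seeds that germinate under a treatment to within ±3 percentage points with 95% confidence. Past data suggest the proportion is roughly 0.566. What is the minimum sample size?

1049

For a proportion with margin E = 0.03 at 95% confidence, z = 1.960.
n = p̂(1−p̂)(z/E)² = 0.566 × 0.434 × (1.960/0.03)² = 1048.52
Round up: n = 1049.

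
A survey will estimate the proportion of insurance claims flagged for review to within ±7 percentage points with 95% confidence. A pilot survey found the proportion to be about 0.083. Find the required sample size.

n = 60

For a proportion with margin E = 0.07 at 95% confidence, z = 1.960.
n = p̂(1−p̂)(z/E)² = 0.083 × 0.917 × (1.960/0.07)² = 59.67
Round up: n = 60.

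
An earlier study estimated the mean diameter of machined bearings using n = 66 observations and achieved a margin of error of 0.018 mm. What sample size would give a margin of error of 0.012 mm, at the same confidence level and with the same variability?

n = 149

Margin of error scales as 1/√n, so n₂ = n₁·(E₁/E₂)².
n₂ = 66 × (0.018/0.012)² = 66 × 2.25 = 148.50
Round up: n₂ = 149.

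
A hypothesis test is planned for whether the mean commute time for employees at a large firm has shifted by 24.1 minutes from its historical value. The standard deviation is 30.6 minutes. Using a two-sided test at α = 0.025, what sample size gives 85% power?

For a one-sample z-test, n = ((z_{α/2} + z_β)·σ/δ)².
z_{α/2} = 2.241 (two-sided α = 0.025); z_β = 1.036 (power 85% → β = 0.15).
n = (3.277 × 30.6 / 24.1)² = 17.31
Round up: n = 18.

18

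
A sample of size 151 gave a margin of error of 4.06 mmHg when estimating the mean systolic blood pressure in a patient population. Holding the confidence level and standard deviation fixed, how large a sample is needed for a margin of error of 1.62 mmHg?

949

Margin of error scales as 1/√n, so n₂ = n₁·(E₁/E₂)².
n₂ = 151 × (4.06/1.62)² = 151 × 6.281 = 948.43
Round up: n₂ = 949.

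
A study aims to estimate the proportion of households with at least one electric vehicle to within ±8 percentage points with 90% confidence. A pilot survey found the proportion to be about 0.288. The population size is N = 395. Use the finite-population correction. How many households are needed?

For a proportion with margin E = 0.08 at 90% confidence, z = 1.645.
n = p̂(1−p̂)(z/E)² = 0.288 × 0.712 × (1.645/0.08)² = 86.70 — call this n₀.
Finite-population correction with N = 395: n = n₀ / (1 + (n₀−1)/N) = 86.70 / 1.217 = 71.24
Round up: n = 72.

n = 72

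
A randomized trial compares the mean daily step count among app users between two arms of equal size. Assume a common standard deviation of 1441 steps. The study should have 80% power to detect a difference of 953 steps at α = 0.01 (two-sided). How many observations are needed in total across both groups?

For two equal groups, n per group = 2·((z_{α/2} + z_β)·σ/δ)².
z_{α/2} = 2.576; z_β = 0.842 (power 80%).
n = 2 × (3.418 × 1441 / 953)² = 2 × 26.71 = 53.42
Round up: n = 54 per group.
Total across both groups: 2 × 54 = 108.

108 total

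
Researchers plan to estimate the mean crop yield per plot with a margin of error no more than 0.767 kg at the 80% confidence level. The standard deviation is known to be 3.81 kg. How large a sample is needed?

41

For a mean, the margin of error is E = z·σ/√n, so n = (zσ/E)².
At 80% confidence, z = 1.282.
n = (1.282 × 3.81 / 0.767)² = 40.55
Round up: n = 41.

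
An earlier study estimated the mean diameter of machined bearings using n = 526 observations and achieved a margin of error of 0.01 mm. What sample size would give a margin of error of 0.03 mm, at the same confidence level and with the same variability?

Margin of error scales as 1/√n, so n₂ = n₁·(E₁/E₂)².
n₂ = 526 × (0.01/0.03)² = 526 × 0.1111 = 58.44
Round up: n₂ = 59.

n = 59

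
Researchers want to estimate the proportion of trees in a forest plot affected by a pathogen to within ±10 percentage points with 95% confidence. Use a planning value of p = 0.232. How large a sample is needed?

69

For a proportion with margin E = 0.1 at 95% confidence, z = 1.960.
n = p̂(1−p̂)(z/E)² = 0.232 × 0.768 × (1.960/0.1)² = 68.45
Round up: n = 69.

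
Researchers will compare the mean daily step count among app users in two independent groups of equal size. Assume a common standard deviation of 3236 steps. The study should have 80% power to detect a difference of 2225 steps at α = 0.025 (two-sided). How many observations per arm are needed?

For two equal groups, n per group = 2·((z_{α/2} + z_β)·σ/δ)².
z_{α/2} = 2.241; z_β = 0.842 (power 80%).
n = 2 × (3.083 × 3236 / 2225)² = 2 × 20.10 = 40.20
Round up: n = 41 per group.

41 per group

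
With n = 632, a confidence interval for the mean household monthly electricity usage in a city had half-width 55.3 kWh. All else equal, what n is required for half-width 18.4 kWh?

Margin of error scales as 1/√n, so n₂ = n₁·(E₁/E₂)².
n₂ = 632 × (55.3/18.4)² = 632 × 9.033 = 5708.86
Round up: n₂ = 5709.

n = 5709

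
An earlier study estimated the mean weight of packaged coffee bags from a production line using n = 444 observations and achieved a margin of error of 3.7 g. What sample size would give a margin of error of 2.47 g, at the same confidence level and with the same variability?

997

Margin of error scales as 1/√n, so n₂ = n₁·(E₁/E₂)².
n₂ = 444 × (3.7/2.47)² = 444 × 2.244 = 996.34
Round up: n₂ = 997.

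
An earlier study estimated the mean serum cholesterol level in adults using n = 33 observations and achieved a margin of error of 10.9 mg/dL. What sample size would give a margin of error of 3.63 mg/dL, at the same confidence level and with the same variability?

n = 298

Margin of error scales as 1/√n, so n₂ = n₁·(E₁/E₂)².
n₂ = 33 × (10.9/3.63)² = 33 × 9.017 = 297.56
Round up: n₂ = 298.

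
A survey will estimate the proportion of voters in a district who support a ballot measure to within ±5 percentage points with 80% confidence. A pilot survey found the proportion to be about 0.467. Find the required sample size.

For a proportion with margin E = 0.05 at 80% confidence, z = 1.282.
n = p̂(1−p̂)(z/E)² = 0.467 × 0.533 × (1.282/0.05)² = 163.64
Round up: n = 164.

164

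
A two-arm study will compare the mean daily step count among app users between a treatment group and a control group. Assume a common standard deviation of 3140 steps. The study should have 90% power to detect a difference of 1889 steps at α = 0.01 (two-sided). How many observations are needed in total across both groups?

For two equal groups, n per group = 2·((z_{α/2} + z_β)·σ/δ)².
z_{α/2} = 2.576; z_β = 1.282 (power 90%).
n = 2 × (3.858 × 3140 / 1889)² = 2 × 41.13 = 82.26
Round up: n = 83 per group.
Total across both groups: 2 × 83 = 166.

166 total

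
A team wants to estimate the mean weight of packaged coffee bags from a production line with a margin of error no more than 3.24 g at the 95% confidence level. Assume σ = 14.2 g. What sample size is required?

74

For a mean, the margin of error is E = z·σ/√n, so n = (zσ/E)².
At 95% confidence, z = 1.960.
n = (1.960 × 14.2 / 3.24)² = 73.79
Round up: n = 74.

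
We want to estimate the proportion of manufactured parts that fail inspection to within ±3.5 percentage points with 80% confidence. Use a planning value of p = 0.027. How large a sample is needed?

36

For a proportion with margin E = 0.035 at 80% confidence, z = 1.282.
n = p̂(1−p̂)(z/E)² = 0.027 × 0.973 × (1.282/0.035)² = 35.25
Round up: n = 36.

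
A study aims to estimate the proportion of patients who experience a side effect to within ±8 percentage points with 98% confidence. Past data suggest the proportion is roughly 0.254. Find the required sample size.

161

For a proportion with margin E = 0.08 at 98% confidence, z = 2.326.
n = p̂(1−p̂)(z/E)² = 0.254 × 0.746 × (2.326/0.08)² = 160.18
Round up: n = 161.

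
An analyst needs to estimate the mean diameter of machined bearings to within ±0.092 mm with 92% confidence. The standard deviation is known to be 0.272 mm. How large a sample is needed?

27

For a mean, the margin of error is E = z·σ/√n, so n = (zσ/E)².
At 92% confidence, z = 1.751.
n = (1.751 × 0.272 / 0.092)² = 26.80
Round up: n = 27.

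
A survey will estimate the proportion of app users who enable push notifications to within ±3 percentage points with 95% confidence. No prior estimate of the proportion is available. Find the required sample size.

1068

For a proportion with margin E = 0.03 at 95% confidence, z = 1.960.
With no prior estimate, use p = 0.5, which maximizes p(1−p) at 0.25.
n = 0.25 × (z/E)² = 0.25 × (1.960/0.03)² = 1067.11
Round up: n = 1068.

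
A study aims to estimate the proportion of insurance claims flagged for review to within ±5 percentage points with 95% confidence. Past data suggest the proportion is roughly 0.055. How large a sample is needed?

For a proportion with margin E = 0.05 at 95% confidence, z = 1.960.
n = p̂(1−p̂)(z/E)² = 0.055 × 0.945 × (1.960/0.05)² = 79.87
Round up: n = 80.

80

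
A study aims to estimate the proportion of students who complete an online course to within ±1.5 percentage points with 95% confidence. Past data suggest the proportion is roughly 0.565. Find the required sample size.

For a proportion with margin E = 0.015 at 95% confidence, z = 1.960.
n = p̂(1−p̂)(z/E)² = 0.565 × 0.435 × (1.960/0.015)² = 4196.31
Round up: n = 4197.

4197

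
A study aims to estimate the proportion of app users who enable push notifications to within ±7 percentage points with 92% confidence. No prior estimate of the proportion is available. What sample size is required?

157

For a proportion with margin E = 0.07 at 92% confidence, z = 1.751.
With no prior estimate, use p = 0.5, which maximizes p(1−p) at 0.25.
n = 0.25 × (z/E)² = 0.25 × (1.751/0.07)² = 156.43
Round up: n = 157.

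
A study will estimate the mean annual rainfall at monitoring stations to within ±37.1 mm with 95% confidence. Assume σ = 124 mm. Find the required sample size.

For a mean, the margin of error is E = z·σ/√n, so n = (zσ/E)².
At 95% confidence, z = 1.960.
n = (1.960 × 124 / 37.1)² = 42.91
Round up: n = 43.

n = 43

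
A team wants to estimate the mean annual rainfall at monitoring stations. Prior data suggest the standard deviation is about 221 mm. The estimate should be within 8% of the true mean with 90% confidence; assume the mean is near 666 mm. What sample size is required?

For a mean, the margin of error is E = z·σ/√n, so n = (zσ/E)².
At 90% confidence, z = 1.645.
E = 8% of 666 = 53.28 mm.
n = (1.645 × 221 / 53.28)² = 46.56
Round up: n = 47.

47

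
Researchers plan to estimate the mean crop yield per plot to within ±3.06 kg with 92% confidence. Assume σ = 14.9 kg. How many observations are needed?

73

For a mean, the margin of error is E = z·σ/√n, so n = (zσ/E)².
At 92% confidence, z = 1.751.
n = (1.751 × 14.9 / 3.06)² = 72.69
Round up: n = 73.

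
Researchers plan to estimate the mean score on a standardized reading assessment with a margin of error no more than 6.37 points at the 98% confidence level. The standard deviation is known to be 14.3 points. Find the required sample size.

For a mean, the margin of error is E = z·σ/√n, so n = (zσ/E)².
At 98% confidence, z = 2.326.
n = (2.326 × 14.3 / 6.37)² = 27.27
Round up: n = 28.

28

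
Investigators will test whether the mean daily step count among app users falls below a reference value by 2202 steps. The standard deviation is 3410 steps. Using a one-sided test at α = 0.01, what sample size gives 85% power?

For a one-sample z-test, n = ((z_α + z_β)·σ/δ)².
z_α = 2.326 (one-sided α = 0.01); z_β = 1.036 (power 85% → β = 0.15).
n = (3.362 × 3410 / 2202)² = 27.11
Round up: n = 28.

28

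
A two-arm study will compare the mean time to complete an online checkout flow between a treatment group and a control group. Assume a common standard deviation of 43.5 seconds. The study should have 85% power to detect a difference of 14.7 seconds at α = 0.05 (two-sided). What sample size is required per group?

For two equal groups, n per group = 2·((z_{α/2} + z_β)·σ/δ)².
z_{α/2} = 1.960; z_β = 1.036 (power 85%).
n = 2 × (2.996 × 43.5 / 14.7)² = 2 × 78.60 = 157.20
Round up: n = 158 per group.

158 per group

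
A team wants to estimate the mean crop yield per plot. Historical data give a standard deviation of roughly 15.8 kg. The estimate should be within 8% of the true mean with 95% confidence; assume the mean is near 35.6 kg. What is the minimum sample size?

119

For a mean, the margin of error is E = z·σ/√n, so n = (zσ/E)².
At 95% confidence, z = 1.960.
E = 8% of 35.6 = 2.848 kg.
n = (1.960 × 15.8 / 2.848)² = 118.24
Round up: n = 119.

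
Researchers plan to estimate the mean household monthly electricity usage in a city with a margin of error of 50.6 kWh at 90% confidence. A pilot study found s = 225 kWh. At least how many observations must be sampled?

n = 54

For a mean, the margin of error is E = z·σ/√n, so n = (zσ/E)².
At 90% confidence, z = 1.645.
n = (1.645 × 225 / 50.6)² = 53.51
Round up: n = 54.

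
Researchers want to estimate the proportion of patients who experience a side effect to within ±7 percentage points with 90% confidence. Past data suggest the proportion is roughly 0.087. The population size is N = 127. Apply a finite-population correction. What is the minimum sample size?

33

For a proportion with margin E = 0.07 at 90% confidence, z = 1.645.
n = p̂(1−p̂)(z/E)² = 0.087 × 0.913 × (1.645/0.07)² = 43.87 — call this n₀.
Finite-population correction with N = 127: n = n₀ / (1 + (n₀−1)/N) = 43.87 / 1.338 = 32.79
Round up: n = 33.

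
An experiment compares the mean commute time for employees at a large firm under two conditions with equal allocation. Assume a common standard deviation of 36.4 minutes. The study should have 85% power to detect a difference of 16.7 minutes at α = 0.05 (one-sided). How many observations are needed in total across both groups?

138 total

For two equal groups, n per group = 2·((z_α + z_β)·σ/δ)².
z_α = 1.645; z_β = 1.036 (power 85%).
n = 2 × (2.681 × 36.4 / 16.7)² = 2 × 34.15 = 68.30
Round up: n = 69 per group.
Total across both groups: 2 × 69 = 138.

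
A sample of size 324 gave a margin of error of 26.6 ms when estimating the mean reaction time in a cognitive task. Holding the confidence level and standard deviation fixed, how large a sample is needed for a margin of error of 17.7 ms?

732

Margin of error scales as 1/√n, so n₂ = n₁·(E₁/E₂)².
n₂ = 324 × (26.6/17.7)² = 324 × 2.258 = 731.59
Round up: n₂ = 732.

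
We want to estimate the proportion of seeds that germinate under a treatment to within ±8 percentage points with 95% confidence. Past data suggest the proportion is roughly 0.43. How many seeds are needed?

148

For a proportion with margin E = 0.08 at 95% confidence, z = 1.960.
n = p̂(1−p̂)(z/E)² = 0.43 × 0.57 × (1.960/0.08)² = 147.12
Round up: n = 148.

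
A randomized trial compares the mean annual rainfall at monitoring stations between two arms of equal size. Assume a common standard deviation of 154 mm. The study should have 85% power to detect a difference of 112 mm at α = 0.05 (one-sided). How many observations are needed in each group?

For two equal groups, n per group = 2·((z_α + z_β)·σ/δ)².
z_α = 1.645; z_β = 1.036 (power 85%).
n = 2 × (2.681 × 154 / 112)² = 2 × 13.59 = 27.18
Round up: n = 28 per group.

28 per group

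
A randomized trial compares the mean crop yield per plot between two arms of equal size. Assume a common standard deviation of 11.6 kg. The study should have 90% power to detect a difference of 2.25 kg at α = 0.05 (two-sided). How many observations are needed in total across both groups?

1118 total

For two equal groups, n per group = 2·((z_{α/2} + z_β)·σ/δ)².
z_{α/2} = 1.960; z_β = 1.282 (power 90%).
n = 2 × (3.242 × 11.6 / 2.25)² = 2 × 279.37 = 558.74
Round up: n = 559 per group.
Total across both groups: 2 × 559 = 1118.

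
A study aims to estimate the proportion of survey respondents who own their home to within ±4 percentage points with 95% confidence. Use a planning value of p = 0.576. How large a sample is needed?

For a proportion with margin E = 0.04 at 95% confidence, z = 1.960.
n = p̂(1−p̂)(z/E)² = 0.576 × 0.424 × (1.960/0.04)² = 586.38
Round up: n = 587.

n = 587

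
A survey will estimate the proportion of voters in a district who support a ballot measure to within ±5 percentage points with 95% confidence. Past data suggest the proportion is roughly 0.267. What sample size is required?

For a proportion with margin E = 0.05 at 95% confidence, z = 1.960.
n = p̂(1−p̂)(z/E)² = 0.267 × 0.733 × (1.960/0.05)² = 300.74
Round up: n = 301.

n = 301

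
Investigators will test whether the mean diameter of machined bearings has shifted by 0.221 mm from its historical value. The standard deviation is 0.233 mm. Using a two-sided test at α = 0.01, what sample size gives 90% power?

For a one-sample z-test, n = ((z_{α/2} + z_β)·σ/δ)².
z_{α/2} = 2.576 (two-sided α = 0.01); z_β = 1.282 (power 90% → β = 0.1).
n = (3.858 × 0.233 / 0.221)² = 16.54
Round up: n = 17.

17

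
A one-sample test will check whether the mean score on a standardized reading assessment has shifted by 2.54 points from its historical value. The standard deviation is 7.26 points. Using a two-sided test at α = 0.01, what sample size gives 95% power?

146

For a one-sample z-test, n = ((z_{α/2} + z_β)·σ/δ)².
z_{α/2} = 2.576 (two-sided α = 0.01); z_β = 1.645 (power 95% → β = 0.05).
n = (4.221 × 7.26 / 2.54)² = 145.56
Round up: n = 146.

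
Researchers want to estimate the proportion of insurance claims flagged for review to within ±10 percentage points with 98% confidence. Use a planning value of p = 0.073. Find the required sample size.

For a proportion with margin E = 0.1 at 98% confidence, z = 2.326.
n = p̂(1−p̂)(z/E)² = 0.073 × 0.927 × (2.326/0.1)² = 36.61
Round up: n = 37.

n = 37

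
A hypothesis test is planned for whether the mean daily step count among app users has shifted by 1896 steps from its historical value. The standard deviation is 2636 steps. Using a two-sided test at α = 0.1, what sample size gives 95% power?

For a one-sample z-test, n = ((z_{α/2} + z_β)·σ/δ)².
z_{α/2} = 1.645 (two-sided α = 0.1); z_β = 1.645 (power 95% → β = 0.05).
n = (3.290 × 2636 / 1896)² = 20.92
Round up: n = 21.

21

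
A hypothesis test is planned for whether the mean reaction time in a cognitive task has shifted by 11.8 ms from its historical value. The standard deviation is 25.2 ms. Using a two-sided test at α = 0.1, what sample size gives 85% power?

For a one-sample z-test, n = ((z_{α/2} + z_β)·σ/δ)².
z_{α/2} = 1.645 (two-sided α = 0.1); z_β = 1.036 (power 85% → β = 0.15).
n = (2.681 × 25.2 / 11.8)² = 32.78
Round up: n = 33.

33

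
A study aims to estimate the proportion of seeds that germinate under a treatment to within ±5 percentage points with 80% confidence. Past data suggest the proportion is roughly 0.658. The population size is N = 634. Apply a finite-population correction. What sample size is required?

121

For a proportion with margin E = 0.05 at 80% confidence, z = 1.282.
n = p̂(1−p̂)(z/E)² = 0.658 × 0.342 × (1.282/0.05)² = 147.94 — call this n₀.
Finite-population correction with N = 634: n = n₀ / (1 + (n₀−1)/N) = 147.94 / 1.232 = 120.08
Round up: n = 121.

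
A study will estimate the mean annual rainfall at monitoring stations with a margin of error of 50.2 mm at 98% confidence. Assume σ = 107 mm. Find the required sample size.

n = 25

For a mean, the margin of error is E = z·σ/√n, so n = (zσ/E)².
At 98% confidence, z = 2.326.
n = (2.326 × 107 / 50.2)² = 24.58
Round up: n = 25.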